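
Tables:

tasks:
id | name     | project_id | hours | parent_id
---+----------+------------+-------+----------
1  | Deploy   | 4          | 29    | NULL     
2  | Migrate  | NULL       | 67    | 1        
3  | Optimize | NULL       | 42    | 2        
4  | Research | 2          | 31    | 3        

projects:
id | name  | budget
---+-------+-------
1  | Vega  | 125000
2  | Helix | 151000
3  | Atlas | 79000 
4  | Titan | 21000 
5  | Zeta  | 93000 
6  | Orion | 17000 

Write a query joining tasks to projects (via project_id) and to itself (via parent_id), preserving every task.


Two LEFT JOINs from the same base table tasks: one to projects via project_id, one to tasks itself via parent_id. Both are LEFT so every task is preserved.
Match against projects:
  - task 1 (Deploy): project_id=4 -> matches Titan
  - task 2 (Migrate): project_id=NULL, no match -> kept with NULL
  - task 3 (Optimize): project_id=NULL, no match -> kept with NULL
  - task 4 (Research): project_id=2 -> matches Helix
Match against tasks (self):
  - task 1 (Deploy): parent_id=NULL -> NULL
  - task 2 (Migrate): parent_id=1 -> Deploy
  - task 3 (Optimize): parent_id=2 -> Migrate
  - task 4 (Research): parent_id=3 -> Optimize

SQL:
SELECT a.name, b.name AS project, c.name AS parent
FROM tasks a
LEFT JOIN projects b ON a.project_id = b.id
LEFT JOIN tasks c ON a.parent_id = c.id

Result:
name     | project | parent  
---------+---------+---------
Deploy   | Titan   | NULL    
Migrate  | NULL    | Deploy  
Optimize | NULL    | Migrate 
Research | Helix   | Optimize


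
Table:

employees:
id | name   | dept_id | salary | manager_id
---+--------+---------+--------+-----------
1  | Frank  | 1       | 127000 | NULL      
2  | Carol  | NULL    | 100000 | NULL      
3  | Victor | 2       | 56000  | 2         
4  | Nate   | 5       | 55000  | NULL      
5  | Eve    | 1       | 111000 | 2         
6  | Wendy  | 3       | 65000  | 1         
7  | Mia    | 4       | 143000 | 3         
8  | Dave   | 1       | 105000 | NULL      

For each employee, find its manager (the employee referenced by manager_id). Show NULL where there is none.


This is a self-join: employees is joined to a second copy of itself, matching each row's manager_id to another row's id. Use LEFT JOIN so rows with manager_id=NULL are kept.
  - employee 1 (Frank): manager_id=NULL -> NULL
  - employee 2 (Carol): manager_id=NULL -> NULL
  - employee 3 (Victor): manager_id=2 -> Carol
  - employee 4 (Nate): manager_id=NULL -> NULL
  - employee 5 (Eve): manager_id=2 -> Carol
  - employee 6 (Wendy): manager_id=1 -> Frank
  - employee 7 (Mia): manager_id=3 -> Victor
  - employee 8 (Dave): manager_id=NULL -> NULL

SQL:
SELECT a.name AS item, b.name AS manager
FROM employees a
LEFT JOIN employees b ON a.manager_id = b.id

Result:
item   | manager
-------+--------
Frank  | NULL   
Carol  | NULL   
Victor | Carol  
Nate   | NULL   
Eve    | Carol  
Wendy  | Frank  
Mia    | Victor 
Dave   | NULL   


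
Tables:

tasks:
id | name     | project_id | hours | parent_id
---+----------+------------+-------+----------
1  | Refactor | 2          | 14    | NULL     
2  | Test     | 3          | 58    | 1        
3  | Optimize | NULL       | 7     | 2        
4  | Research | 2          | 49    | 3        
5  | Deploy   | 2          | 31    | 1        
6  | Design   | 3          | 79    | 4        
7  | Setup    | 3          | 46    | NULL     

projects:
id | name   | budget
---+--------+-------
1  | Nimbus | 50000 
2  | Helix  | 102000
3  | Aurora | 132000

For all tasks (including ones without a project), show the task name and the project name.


LEFT JOIN keeps every row from tasks (the left table); where project_id has no match in projects, the project columns become NULL. Walk through each task:
  - task 1 (Refactor): project_id=2 -> matches Helix
  - task 2 (Test): project_id=3 -> matches Aurora
  - task 3 (Optimize): project_id=NULL, no match -> kept with NULL
  - task 4 (Research): project_id=2 -> matches Helix
  - task 5 (Deploy): project_id=2 -> matches Helix
  - task 6 (Design): project_id=3 -> matches Aurora
  - task 7 (Setup): project_id=3 -> matches Aurora
All 7 rows appear; 1 has NULL project.

SQL:
SELECT a.name, b.name AS project
FROM tasks a
LEFT JOIN projects b ON a.project_id = b.id

Result:
name     | project
---------+--------
Refactor | Helix  
Test     | Aurora 
Optimize | NULL   
Research | Helix  
Deploy   | Helix  
Design   | Aurora 
Setup    | Aurora 


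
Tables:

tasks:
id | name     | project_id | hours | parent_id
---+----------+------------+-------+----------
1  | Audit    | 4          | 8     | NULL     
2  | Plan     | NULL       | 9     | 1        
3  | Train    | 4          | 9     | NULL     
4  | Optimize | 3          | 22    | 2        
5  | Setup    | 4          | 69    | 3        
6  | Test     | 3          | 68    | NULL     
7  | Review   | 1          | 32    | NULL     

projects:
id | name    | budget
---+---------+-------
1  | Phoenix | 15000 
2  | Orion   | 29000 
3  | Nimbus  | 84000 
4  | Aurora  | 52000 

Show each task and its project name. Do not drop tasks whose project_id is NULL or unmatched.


LEFT JOIN keeps every row from tasks (the left table); where project_id has no match in projects, the project columns become NULL. Walk through each task:
  - task 1 (Audit): project_id=4 -> matches Aurora
  - task 2 (Plan): project_id=NULL, no match -> kept with NULL
  - task 3 (Train): project_id=4 -> matches Aurora
  - task 4 (Optimize): project_id=3 -> matches Nimbus
  - task 5 (Setup): project_id=4 -> matches Aurora
  - task 6 (Test): project_id=3 -> matches Nimbus
  - task 7 (Review): project_id=1 -> matches Phoenix
All 7 rows appear; 1 has NULL project.

SQL:
SELECT a.name, b.name AS project
FROM tasks a
LEFT JOIN projects b ON a.project_id = b.id

Result:
name     | project
---------+--------
Audit    | Aurora 
Plan     | NULL   
Train    | Aurora 
Optimize | Nimbus 
Setup    | Aurora 
Test     | Nimbus 
Review   | Phoenix


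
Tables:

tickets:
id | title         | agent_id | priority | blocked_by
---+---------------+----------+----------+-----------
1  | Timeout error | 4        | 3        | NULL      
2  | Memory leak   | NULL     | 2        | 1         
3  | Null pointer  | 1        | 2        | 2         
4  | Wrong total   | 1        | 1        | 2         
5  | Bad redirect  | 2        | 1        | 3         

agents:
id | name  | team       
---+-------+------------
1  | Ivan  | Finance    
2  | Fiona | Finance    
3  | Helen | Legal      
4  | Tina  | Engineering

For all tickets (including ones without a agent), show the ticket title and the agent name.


LEFT JOIN keeps every row from tickets (the left table); where agent_id has no match in agents, the agent columns become NULL. Walk through each ticket:
  - ticket 1 (Timeout error): agent_id=4 -> matches Tina
  - ticket 2 (Memory leak): agent_id=NULL, no match -> kept with NULL
  - ticket 3 (Null pointer): agent_id=1 -> matches Ivan
  - ticket 4 (Wrong total): agent_id=1 -> matches Ivan
  - ticket 5 (Bad redirect): agent_id=2 -> matches Fiona
All 5 rows appear; 1 has NULL agent.

SQL:
SELECT a.title, b.name AS agent
FROM tickets a
LEFT JOIN agents b ON a.agent_id = b.id

Result:
title         | agent
--------------+------
Timeout error | Tina 
Memory leak   | NULL 
Null pointer  | Ivan 
Wrong total   | Ivan 
Bad redirect  | Fiona


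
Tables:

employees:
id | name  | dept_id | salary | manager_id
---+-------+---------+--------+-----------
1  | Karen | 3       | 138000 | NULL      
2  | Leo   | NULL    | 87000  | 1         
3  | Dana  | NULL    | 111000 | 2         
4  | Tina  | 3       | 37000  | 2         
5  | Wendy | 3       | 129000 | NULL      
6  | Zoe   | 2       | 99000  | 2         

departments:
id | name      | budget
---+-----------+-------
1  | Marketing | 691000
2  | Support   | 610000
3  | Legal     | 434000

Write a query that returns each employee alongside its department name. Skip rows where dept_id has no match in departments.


INNER JOIN keeps only employees rows whose dept_id matches an id in departments. Walk through each employee:
  - employee 1 (Karen): dept_id=3 -> matches Legal
  - employee 2 (Leo): dept_id=NULL, no match -> dropped
  - employee 3 (Dana): dept_id=NULL, no match -> dropped
  - employee 4 (Tina): dept_id=3 -> matches Legal
  - employee 5 (Wendy): dept_id=3 -> matches Legal
  - employee 6 (Zoe): dept_id=2 -> matches Support
So 2 of 6 rows are dropped.

SQL:
SELECT a.name, b.name AS department
FROM employees a
INNER JOIN departments b ON a.dept_id = b.id

Result:
name  | department
------+-----------
Karen | Legal     
Tina  | Legal     
Wendy | Legal     
Zoe   | Support   


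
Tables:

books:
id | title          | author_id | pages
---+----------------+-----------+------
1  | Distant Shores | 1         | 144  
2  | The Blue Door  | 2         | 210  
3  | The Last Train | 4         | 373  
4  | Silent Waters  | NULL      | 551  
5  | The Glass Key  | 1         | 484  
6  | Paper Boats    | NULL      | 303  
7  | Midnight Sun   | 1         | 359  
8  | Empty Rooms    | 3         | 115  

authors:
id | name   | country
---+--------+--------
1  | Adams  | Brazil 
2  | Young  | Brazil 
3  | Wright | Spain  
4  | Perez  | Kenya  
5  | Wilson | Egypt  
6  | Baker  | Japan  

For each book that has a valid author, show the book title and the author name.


INNER JOIN keeps only books rows whose author_id matches an id in authors. Walk through each book:
  - book 1 (Distant Shores): author_id=1 -> matches Adams
  - book 2 (The Blue Door): author_id=2 -> matches Young
  - book 3 (The Last Train): author_id=4 -> matches Perez
  - book 4 (Silent Waters): author_id=NULL, no match -> dropped
  - book 5 (The Glass Key): author_id=1 -> matches Adams
  - book 6 (Paper Boats): author_id=NULL, no match -> dropped
  - book 7 (Midnight Sun): author_id=1 -> matches Adams
  - book 8 (Empty Rooms): author_id=3 -> matches Wright
So 2 of 8 rows are dropped.

SQL:
SELECT a.title, b.name AS author
FROM books a
INNER JOIN authors b ON a.author_id = b.id

Result:
title          | author
---------------+-------
Distant Shores | Adams 
The Blue Door  | Young 
The Last Train | Perez 
The Glass Key  | Adams 
Midnight Sun   | Adams 
Empty Rooms    | Wright


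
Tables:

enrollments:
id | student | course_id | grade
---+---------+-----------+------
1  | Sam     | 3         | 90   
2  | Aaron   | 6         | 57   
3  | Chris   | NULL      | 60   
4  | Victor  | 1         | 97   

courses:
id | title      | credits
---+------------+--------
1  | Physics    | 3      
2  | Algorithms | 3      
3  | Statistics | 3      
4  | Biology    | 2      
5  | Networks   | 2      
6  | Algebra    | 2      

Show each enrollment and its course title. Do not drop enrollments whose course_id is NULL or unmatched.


LEFT JOIN keeps every row from enrollments (the left table); where course_id has no match in courses, the course columns become NULL. Walk through each enrollment:
  - enrollment 1 (Sam): course_id=3 -> matches Statistics
  - enrollment 2 (Aaron): course_id=6 -> matches Algebra
  - enrollment 3 (Chris): course_id=NULL, no match -> kept with NULL
  - enrollment 4 (Victor): course_id=1 -> matches Physics
All 4 rows appear; 1 has NULL course.

SQL:
SELECT a.student, b.title AS course
FROM enrollments a
LEFT JOIN courses b ON a.course_id = b.id

Result:
student | course    
--------+-----------
Sam     | Statistics
Aaron   | Algebra   
Chris   | NULL      
Victor  | Physics   


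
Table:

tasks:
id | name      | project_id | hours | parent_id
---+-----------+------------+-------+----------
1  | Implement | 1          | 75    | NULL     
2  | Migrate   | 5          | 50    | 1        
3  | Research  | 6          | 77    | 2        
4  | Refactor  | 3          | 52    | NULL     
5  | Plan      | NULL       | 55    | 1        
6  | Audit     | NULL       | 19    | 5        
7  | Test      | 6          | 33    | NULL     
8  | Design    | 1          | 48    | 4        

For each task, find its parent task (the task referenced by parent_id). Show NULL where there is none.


This is a self-join: tasks is joined to a second copy of itself, matching each row's parent_id to another row's id. Use LEFT JOIN so rows with parent_id=NULL are kept.
  - task 1 (Implement): parent_id=NULL -> NULL
  - task 2 (Migrate): parent_id=1 -> Implement
  - task 3 (Research): parent_id=2 -> Migrate
  - task 4 (Refactor): parent_id=NULL -> NULL
  - task 5 (Plan): parent_id=1 -> Implement
  - task 6 (Audit): parent_id=5 -> Plan
  - task 7 (Test): parent_id=NULL -> NULL
  - task 8 (Design): parent_id=4 -> Refactor

SQL:
SELECT a.name AS item, b.name AS parent
FROM tasks a
LEFT JOIN tasks b ON a.parent_id = b.id

Result:
item      | parent   
----------+----------
Implement | NULL     
Migrate   | Implement
Research  | Migrate  
Refactor  | NULL     
Plan      | Implement
Audit     | Plan     
Test      | NULL     
Design    | Refactor 


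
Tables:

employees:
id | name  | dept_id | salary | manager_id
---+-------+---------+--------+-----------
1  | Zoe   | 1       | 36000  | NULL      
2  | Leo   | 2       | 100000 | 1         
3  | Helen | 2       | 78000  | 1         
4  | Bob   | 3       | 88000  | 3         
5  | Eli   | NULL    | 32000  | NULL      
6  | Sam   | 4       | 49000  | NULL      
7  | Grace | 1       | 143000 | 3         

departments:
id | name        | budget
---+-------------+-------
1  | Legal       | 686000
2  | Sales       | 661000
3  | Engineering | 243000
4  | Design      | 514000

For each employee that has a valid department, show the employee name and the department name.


INNER JOIN keeps only employees rows whose dept_id matches an id in departments. Walk through each employee:
  - employee 1 (Zoe): dept_id=1 -> matches Legal
  - employee 2 (Leo): dept_id=2 -> matches Sales
  - employee 3 (Helen): dept_id=2 -> matches Sales
  - employee 4 (Bob): dept_id=3 -> matches Engineering
  - employee 5 (Eli): dept_id=NULL, no match -> dropped
  - employee 6 (Sam): dept_id=4 -> matches Design
  - employee 7 (Grace): dept_id=1 -> matches Legal
So 1 of 7 rows is dropped.

SQL:
SELECT a.name, b.name AS department
FROM employees a
INNER JOIN departments b ON a.dept_id = b.id

Result:
name  | department 
------+------------
Zoe   | Legal      
Leo   | Sales      
Helen | Sales      
Bob   | Engineering
Sam   | Design     
Grace | Legal      


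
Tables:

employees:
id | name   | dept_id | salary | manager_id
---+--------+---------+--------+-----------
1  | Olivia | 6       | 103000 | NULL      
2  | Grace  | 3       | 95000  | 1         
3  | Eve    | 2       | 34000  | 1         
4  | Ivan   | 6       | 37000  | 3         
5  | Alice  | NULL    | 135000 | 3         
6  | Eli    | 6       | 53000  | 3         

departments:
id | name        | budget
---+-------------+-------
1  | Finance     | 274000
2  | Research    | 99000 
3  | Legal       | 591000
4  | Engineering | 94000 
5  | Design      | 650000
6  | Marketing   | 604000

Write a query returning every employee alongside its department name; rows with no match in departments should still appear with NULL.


LEFT JOIN keeps every row from employees (the left table); where dept_id has no match in departments, the department columns become NULL. Walk through each employee:
  - employee 1 (Olivia): dept_id=6 -> matches Marketing
  - employee 2 (Grace): dept_id=3 -> matches Legal
  - employee 3 (Eve): dept_id=2 -> matches Research
  - employee 4 (Ivan): dept_id=6 -> matches Marketing
  - employee 5 (Alice): dept_id=NULL, no match -> kept with NULL
  - employee 6 (Eli): dept_id=6 -> matches Marketing
All 6 rows appear; 1 has NULL department.

SQL:
SELECT a.name, b.name AS department
FROM employees a
LEFT JOIN departments b ON a.dept_id = b.id

Result:
name   | department
-------+-----------
Olivia | Marketing 
Grace  | Legal     
Eve    | Research  
Ivan   | Marketing 
Alice  | NULL      
Eli    | Marketing 


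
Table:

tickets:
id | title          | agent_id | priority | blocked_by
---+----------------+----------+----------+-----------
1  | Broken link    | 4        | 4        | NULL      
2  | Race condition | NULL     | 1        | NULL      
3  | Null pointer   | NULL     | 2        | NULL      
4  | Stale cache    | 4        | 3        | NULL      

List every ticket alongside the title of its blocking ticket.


This is a self-join: tickets is joined to a second copy of itself, matching each row's blocked_by to another row's id. Use LEFT JOIN so rows with blocked_by=NULL are kept.
  - ticket 1 (Broken link): blocked_by=NULL -> NULL
  - ticket 2 (Race condition): blocked_by=NULL -> NULL
  - ticket 3 (Null pointer): blocked_by=NULL -> NULL
  - ticket 4 (Stale cache): blocked_by=NULL -> NULL

SQL:
SELECT a.title AS item, b.title AS blocked_by
FROM tickets a
LEFT JOIN tickets b ON a.blocked_by = b.id

Result:
item           | blocked_by
---------------+-----------
Broken link    | NULL      
Race condition | NULL      
Null pointer   | NULL      
Stale cache    | NULL      


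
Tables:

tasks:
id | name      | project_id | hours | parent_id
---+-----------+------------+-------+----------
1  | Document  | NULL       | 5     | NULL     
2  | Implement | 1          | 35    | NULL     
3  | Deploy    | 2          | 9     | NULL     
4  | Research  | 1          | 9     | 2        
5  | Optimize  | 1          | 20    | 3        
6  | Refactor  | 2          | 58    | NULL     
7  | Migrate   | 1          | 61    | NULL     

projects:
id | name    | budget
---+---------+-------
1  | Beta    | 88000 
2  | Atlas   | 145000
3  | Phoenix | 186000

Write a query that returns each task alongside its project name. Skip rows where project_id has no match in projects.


INNER JOIN keeps only tasks rows whose project_id matches an id in projects. Walk through each task:
  - task 1 (Document): project_id=NULL, no match -> dropped
  - task 2 (Implement): project_id=1 -> matches Beta
  - task 3 (Deploy): project_id=2 -> matches Atlas
  - task 4 (Research): project_id=1 -> matches Beta
  - task 5 (Optimize): project_id=1 -> matches Beta
  - task 6 (Refactor): project_id=2 -> matches Atlas
  - task 7 (Migrate): project_id=1 -> matches Beta
So 1 of 7 rows is dropped.

SQL:
SELECT a.name, b.name AS project
FROM tasks a
INNER JOIN projects b ON a.project_id = b.id

Result:
name      | project
----------+--------
Implement | Beta   
Deploy    | Atlas  
Research  | Beta   
Optimize  | Beta   
Refactor  | Atlas  
Migrate   | Beta   


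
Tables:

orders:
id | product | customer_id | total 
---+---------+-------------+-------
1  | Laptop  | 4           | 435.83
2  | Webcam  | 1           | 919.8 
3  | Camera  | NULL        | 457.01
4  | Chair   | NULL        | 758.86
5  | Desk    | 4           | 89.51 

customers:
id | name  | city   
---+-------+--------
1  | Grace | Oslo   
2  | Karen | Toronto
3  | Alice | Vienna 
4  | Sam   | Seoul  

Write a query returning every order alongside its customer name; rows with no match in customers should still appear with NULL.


LEFT JOIN keeps every row from orders (the left table); where customer_id has no match in customers, the customer columns become NULL. Walk through each order:
  - order 1 (Laptop): customer_id=4 -> matches Sam
  - order 2 (Webcam): customer_id=1 -> matches Grace
  - order 3 (Camera): customer_id=NULL, no match -> kept with NULL
  - order 4 (Chair): customer_id=NULL, no match -> kept with NULL
  - order 5 (Desk): customer_id=4 -> matches Sam
All 5 rows appear; 2 have NULL customer.

SQL:
SELECT a.product, b.name AS customer
FROM orders a
LEFT JOIN customers b ON a.customer_id = b.id

Result:
product | customer
--------+---------
Laptop  | Sam     
Webcam  | Grace   
Camera  | NULL    
Chair   | NULL    
Desk    | Sam     


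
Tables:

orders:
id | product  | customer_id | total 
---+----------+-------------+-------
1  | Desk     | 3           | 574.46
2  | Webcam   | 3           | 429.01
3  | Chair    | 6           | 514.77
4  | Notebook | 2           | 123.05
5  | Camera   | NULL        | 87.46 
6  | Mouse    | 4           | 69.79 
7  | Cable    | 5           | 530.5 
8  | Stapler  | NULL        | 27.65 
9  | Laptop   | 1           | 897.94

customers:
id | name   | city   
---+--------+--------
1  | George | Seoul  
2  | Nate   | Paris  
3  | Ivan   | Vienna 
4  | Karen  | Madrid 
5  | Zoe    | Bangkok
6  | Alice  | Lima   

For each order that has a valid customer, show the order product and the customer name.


INNER JOIN keeps only orders rows whose customer_id matches an id in customers. Walk through each order:
  - order 1 (Desk): customer_id=3 -> matches Ivan
  - order 2 (Webcam): customer_id=3 -> matches Ivan
  - order 3 (Chair): customer_id=6 -> matches Alice
  - order 4 (Notebook): customer_id=2 -> matches Nate
  - order 5 (Camera): customer_id=NULL, no match -> dropped
  - order 6 (Mouse): customer_id=4 -> matches Karen
  - order 7 (Cable): customer_id=5 -> matches Zoe
  - order 8 (Stapler): customer_id=NULL, no match -> dropped
  - order 9 (Laptop): customer_id=1 -> matches George
So 2 of 9 rows are dropped.

SQL:
SELECT a.product, b.name AS customer
FROM orders a
INNER JOIN customers b ON a.customer_id = b.id

Result:
product  | customer
---------+---------
Desk     | Ivan    
Webcam   | Ivan    
Chair    | Alice   
Notebook | Nate    
Mouse    | Karen   
Cable    | Zoe     
Laptop   | George  


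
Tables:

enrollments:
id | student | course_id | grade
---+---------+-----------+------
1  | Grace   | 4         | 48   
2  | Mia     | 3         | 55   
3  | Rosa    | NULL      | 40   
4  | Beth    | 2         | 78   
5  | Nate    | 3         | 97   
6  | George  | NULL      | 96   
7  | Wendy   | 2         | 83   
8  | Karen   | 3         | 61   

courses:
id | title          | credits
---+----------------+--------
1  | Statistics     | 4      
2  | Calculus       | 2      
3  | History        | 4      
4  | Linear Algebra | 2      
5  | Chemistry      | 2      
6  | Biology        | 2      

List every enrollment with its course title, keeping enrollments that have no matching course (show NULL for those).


LEFT JOIN keeps every row from enrollments (the left table); where course_id has no match in courses, the course columns become NULL. Walk through each enrollment:
  - enrollment 1 (Grace): course_id=4 -> matches Linear Algebra
  - enrollment 2 (Mia): course_id=3 -> matches History
  - enrollment 3 (Rosa): course_id=NULL, no match -> kept with NULL
  - enrollment 4 (Beth): course_id=2 -> matches Calculus
  - enrollment 5 (Nate): course_id=3 -> matches History
  - enrollment 6 (George): course_id=NULL, no match -> kept with NULL
  - enrollment 7 (Wendy): course_id=2 -> matches Calculus
  - enrollment 8 (Karen): course_id=3 -> matches History
All 8 rows appear; 2 have NULL course.

SQL:
SELECT a.student, b.title AS course
FROM enrollments a
LEFT JOIN courses b ON a.course_id = b.id

Result:
student | course        
--------+---------------
Grace   | Linear Algebra
Mia     | History       
Rosa    | NULL          
Beth    | Calculus      
Nate    | History       
George  | NULL          
Wendy   | Calculus      
Karen   | History       


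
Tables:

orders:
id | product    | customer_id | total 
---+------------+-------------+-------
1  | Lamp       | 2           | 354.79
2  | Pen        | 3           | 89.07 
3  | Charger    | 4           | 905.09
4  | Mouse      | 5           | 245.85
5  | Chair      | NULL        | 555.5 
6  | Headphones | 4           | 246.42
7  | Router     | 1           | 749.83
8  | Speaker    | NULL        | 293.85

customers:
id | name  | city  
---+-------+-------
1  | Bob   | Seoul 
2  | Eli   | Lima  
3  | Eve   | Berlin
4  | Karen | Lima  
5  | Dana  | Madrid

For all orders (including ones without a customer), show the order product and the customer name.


LEFT JOIN keeps every row from orders (the left table); where customer_id has no match in customers, the customer columns become NULL. Walk through each order:
  - order 1 (Lamp): customer_id=2 -> matches Eli
  - order 2 (Pen): customer_id=3 -> matches Eve
  - order 3 (Charger): customer_id=4 -> matches Karen
  - order 4 (Mouse): customer_id=5 -> matches Dana
  - order 5 (Chair): customer_id=NULL, no match -> kept with NULL
  - order 6 (Headphones): customer_id=4 -> matches Karen
  - order 7 (Router): customer_id=1 -> matches Bob
  - order 8 (Speaker): customer_id=NULL, no match -> kept with NULL
All 8 rows appear; 2 have NULL customer.

SQL:
SELECT a.product, b.name AS customer
FROM orders a
LEFT JOIN customers b ON a.customer_id = b.id

Result:
product    | customer
-----------+---------
Lamp       | Eli     
Pen        | Eve     
Charger    | Karen   
Mouse      | Dana    
Chair      | NULL    
Headphones | Karen   
Router     | Bob     
Speaker    | NULL    


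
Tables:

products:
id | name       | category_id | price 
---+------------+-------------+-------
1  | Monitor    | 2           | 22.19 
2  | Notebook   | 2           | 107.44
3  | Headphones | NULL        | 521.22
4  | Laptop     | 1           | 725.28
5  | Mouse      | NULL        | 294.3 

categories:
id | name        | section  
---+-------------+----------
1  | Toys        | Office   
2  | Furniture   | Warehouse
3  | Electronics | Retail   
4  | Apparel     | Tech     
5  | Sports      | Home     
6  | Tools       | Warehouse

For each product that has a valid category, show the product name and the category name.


INNER JOIN keeps only products rows whose category_id matches an id in categories. Walk through each product:
  - product 1 (Monitor): category_id=2 -> matches Furniture
  - product 2 (Notebook): category_id=2 -> matches Furniture
  - product 3 (Headphones): category_id=NULL, no match -> dropped
  - product 4 (Laptop): category_id=1 -> matches Toys
  - product 5 (Mouse): category_id=NULL, no match -> dropped
So 2 of 5 rows are dropped.

SQL:
SELECT a.name, b.name AS category
FROM products a
INNER JOIN categories b ON a.category_id = b.id

Result:
name     | category 
---------+----------
Monitor  | Furniture
Notebook | Furniture
Laptop   | Toys     


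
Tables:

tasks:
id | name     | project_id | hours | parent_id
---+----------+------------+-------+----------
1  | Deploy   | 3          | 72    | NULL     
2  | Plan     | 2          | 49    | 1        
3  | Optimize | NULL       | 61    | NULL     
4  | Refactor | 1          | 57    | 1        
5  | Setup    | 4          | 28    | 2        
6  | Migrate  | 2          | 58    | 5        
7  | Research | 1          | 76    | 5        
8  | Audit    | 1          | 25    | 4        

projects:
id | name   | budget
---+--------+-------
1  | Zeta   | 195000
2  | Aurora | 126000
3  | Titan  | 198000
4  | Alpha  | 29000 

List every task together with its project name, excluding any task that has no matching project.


INNER JOIN keeps only tasks rows whose project_id matches an id in projects. Walk through each task:
  - task 1 (Deploy): project_id=3 -> matches Titan
  - task 2 (Plan): project_id=2 -> matches Aurora
  - task 3 (Optimize): project_id=NULL, no match -> dropped
  - task 4 (Refactor): project_id=1 -> matches Zeta
  - task 5 (Setup): project_id=4 -> matches Alpha
  - task 6 (Migrate): project_id=2 -> matches Aurora
  - task 7 (Research): project_id=1 -> matches Zeta
  - task 8 (Audit): project_id=1 -> matches Zeta
So 1 of 8 rows is dropped.

SQL:
SELECT a.name, b.name AS project
FROM tasks a
INNER JOIN projects b ON a.project_id = b.id

Result:
name     | project
---------+--------
Deploy   | Titan  
Plan     | Aurora 
Refactor | Zeta   
Setup    | Alpha  
Migrate  | Aurora 
Research | Zeta   
Audit    | Zeta   


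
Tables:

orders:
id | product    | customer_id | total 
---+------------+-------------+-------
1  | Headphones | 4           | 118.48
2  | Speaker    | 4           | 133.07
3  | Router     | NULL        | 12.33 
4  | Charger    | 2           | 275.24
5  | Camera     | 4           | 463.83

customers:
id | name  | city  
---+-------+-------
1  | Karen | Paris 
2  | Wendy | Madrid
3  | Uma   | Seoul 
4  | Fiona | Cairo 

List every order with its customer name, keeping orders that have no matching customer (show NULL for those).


LEFT JOIN keeps every row from orders (the left table); where customer_id has no match in customers, the customer columns become NULL. Walk through each order:
  - order 1 (Headphones): customer_id=4 -> matches Fiona
  - order 2 (Speaker): customer_id=4 -> matches Fiona
  - order 3 (Router): customer_id=NULL, no match -> kept with NULL
  - order 4 (Charger): customer_id=2 -> matches Wendy
  - order 5 (Camera): customer_id=4 -> matches Fiona
All 5 rows appear; 1 has NULL customer.

SQL:
SELECT a.product, b.name AS customer
FROM orders a
LEFT JOIN customers b ON a.customer_id = b.id

Result:
product    | customer
-----------+---------
Headphones | Fiona   
Speaker    | Fiona   
Router     | NULL    
Charger    | Wendy   
Camera     | Fiona   


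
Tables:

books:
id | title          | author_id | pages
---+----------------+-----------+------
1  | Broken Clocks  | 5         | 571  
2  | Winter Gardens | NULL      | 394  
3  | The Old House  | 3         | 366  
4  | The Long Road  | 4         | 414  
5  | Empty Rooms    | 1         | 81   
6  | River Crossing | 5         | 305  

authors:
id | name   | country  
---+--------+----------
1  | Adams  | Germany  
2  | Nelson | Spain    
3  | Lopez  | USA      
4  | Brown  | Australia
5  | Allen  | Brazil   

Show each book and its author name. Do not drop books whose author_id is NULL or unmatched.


LEFT JOIN keeps every row from books (the left table); where author_id has no match in authors, the author columns become NULL. Walk through each book:
  - book 1 (Broken Clocks): author_id=5 -> matches Allen
  - book 2 (Winter Gardens): author_id=NULL, no match -> kept with NULL
  - book 3 (The Old House): author_id=3 -> matches Lopez
  - book 4 (The Long Road): author_id=4 -> matches Brown
  - book 5 (Empty Rooms): author_id=1 -> matches Adams
  - book 6 (River Crossing): author_id=5 -> matches Allen
All 6 rows appear; 1 has NULL author.

SQL:
SELECT a.title, b.name AS author
FROM books a
LEFT JOIN authors b ON a.author_id = b.id

Result:
title          | author
---------------+-------
Broken Clocks  | Allen 
Winter Gardens | NULL  
The Old House  | Lopez 
The Long Road  | Brown 
Empty Rooms    | Adams 
River Crossing | Allen 


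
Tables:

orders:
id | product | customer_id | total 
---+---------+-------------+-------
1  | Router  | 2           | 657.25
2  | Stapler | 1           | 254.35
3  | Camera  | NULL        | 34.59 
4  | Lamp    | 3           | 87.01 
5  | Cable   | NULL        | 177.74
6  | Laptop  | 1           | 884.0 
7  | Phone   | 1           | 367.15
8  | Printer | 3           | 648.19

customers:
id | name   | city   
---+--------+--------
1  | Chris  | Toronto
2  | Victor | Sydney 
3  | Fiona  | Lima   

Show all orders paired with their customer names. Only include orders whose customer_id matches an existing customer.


INNER JOIN keeps only orders rows whose customer_id matches an id in customers. Walk through each order:
  - order 1 (Router): customer_id=2 -> matches Victor
  - order 2 (Stapler): customer_id=1 -> matches Chris
  - order 3 (Camera): customer_id=NULL, no match -> dropped
  - order 4 (Lamp): customer_id=3 -> matches Fiona
  - order 5 (Cable): customer_id=NULL, no match -> dropped
  - order 6 (Laptop): customer_id=1 -> matches Chris
  - order 7 (Phone): customer_id=1 -> matches Chris
  - order 8 (Printer): customer_id=3 -> matches Fiona
So 2 of 8 rows are dropped.

SQL:
SELECT a.product, b.name AS customer
FROM orders a
INNER JOIN customers b ON a.customer_id = b.id

Result:
product | customer
--------+---------
Router  | Victor  
Stapler | Chris   
Lamp    | Fiona   
Laptop  | Chris   
Phone   | Chris   
Printer | Fiona   


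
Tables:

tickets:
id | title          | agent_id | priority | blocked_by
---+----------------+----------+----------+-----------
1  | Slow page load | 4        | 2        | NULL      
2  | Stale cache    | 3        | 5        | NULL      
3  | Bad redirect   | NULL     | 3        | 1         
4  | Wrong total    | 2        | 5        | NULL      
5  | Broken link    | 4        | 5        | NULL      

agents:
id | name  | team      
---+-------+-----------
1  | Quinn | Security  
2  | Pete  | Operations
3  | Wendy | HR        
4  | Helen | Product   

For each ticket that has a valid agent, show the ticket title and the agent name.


INNER JOIN keeps only tickets rows whose agent_id matches an id in agents. Walk through each ticket:
  - ticket 1 (Slow page load): agent_id=4 -> matches Helen
  - ticket 2 (Stale cache): agent_id=3 -> matches Wendy
  - ticket 3 (Bad redirect): agent_id=NULL, no match -> dropped
  - ticket 4 (Wrong total): agent_id=2 -> matches Pete
  - ticket 5 (Broken link): agent_id=4 -> matches Helen
So 1 of 5 rows is dropped.

SQL:
SELECT a.title, b.name AS agent
FROM tickets a
INNER JOIN agents b ON a.agent_id = b.id

Result:
title          | agent
---------------+------
Slow page load | Helen
Stale cache    | Wendy
Wrong total    | Pete 
Broken link    | Helen


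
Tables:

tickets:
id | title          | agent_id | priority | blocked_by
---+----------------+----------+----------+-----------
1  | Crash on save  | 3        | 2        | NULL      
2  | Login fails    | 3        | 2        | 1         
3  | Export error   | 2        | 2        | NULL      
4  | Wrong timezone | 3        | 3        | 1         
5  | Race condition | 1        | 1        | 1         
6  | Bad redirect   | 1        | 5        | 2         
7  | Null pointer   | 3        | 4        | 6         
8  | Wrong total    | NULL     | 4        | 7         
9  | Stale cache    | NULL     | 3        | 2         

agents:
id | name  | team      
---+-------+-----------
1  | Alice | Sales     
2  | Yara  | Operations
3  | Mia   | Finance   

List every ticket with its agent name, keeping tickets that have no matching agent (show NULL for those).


LEFT JOIN keeps every row from tickets (the left table); where agent_id has no match in agents, the agent columns become NULL. Walk through each ticket:
  - ticket 1 (Crash on save): agent_id=3 -> matches Mia
  - ticket 2 (Login fails): agent_id=3 -> matches Mia
  - ticket 3 (Export error): agent_id=2 -> matches Yara
  - ticket 4 (Wrong timezone): agent_id=3 -> matches Mia
  - ticket 5 (Race condition): agent_id=1 -> matches Alice
  - ticket 6 (Bad redirect): agent_id=1 -> matches Alice
  - ticket 7 (Null pointer): agent_id=3 -> matches Mia
  - ticket 8 (Wrong total): agent_id=NULL, no match -> kept with NULL
  - ticket 9 (Stale cache): agent_id=NULL, no match -> kept with NULL
All 9 rows appear; 2 have NULL agent.

SQL:
SELECT a.title, b.name AS agent
FROM tickets a
LEFT JOIN agents b ON a.agent_id = b.id

Result:
title          | agent
---------------+------
Crash on save  | Mia  
Login fails    | Mia  
Export error   | Yara 
Wrong timezone | Mia  
Race condition | Alice
Bad redirect   | Alice
Null pointer   | Mia  
Wrong total    | NULL 
Stale cache    | NULL 


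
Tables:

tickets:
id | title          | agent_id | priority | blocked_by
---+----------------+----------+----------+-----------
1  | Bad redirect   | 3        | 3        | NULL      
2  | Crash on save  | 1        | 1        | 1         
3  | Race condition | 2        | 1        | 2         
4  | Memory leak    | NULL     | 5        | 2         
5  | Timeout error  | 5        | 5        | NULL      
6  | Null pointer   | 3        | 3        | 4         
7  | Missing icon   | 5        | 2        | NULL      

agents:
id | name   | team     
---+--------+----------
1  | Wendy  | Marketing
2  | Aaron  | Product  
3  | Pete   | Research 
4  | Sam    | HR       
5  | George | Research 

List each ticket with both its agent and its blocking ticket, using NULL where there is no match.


Two LEFT JOINs from the same base table tickets: one to agents via agent_id, one to tickets itself via blocked_by. Both are LEFT so every ticket is preserved.
Match against agents:
  - ticket 1 (Bad redirect): agent_id=3 -> matches Pete
  - ticket 2 (Crash on save): agent_id=1 -> matches Wendy
  - ticket 3 (Race condition): agent_id=2 -> matches Aaron
  - ticket 4 (Memory leak): agent_id=NULL, no match -> kept with NULL
  - ticket 5 (Timeout error): agent_id=5 -> matches George
  - ticket 6 (Null pointer): agent_id=3 -> matches Pete
  - ticket 7 (Missing icon): agent_id=5 -> matches George
Match against tickets (self):
  - ticket 1 (Bad redirect): blocked_by=NULL -> NULL
  - ticket 2 (Crash on save): blocked_by=1 -> Bad redirect
  - ticket 3 (Race condition): blocked_by=2 -> Crash on save
  - ticket 4 (Memory leak): blocked_by=2 -> Crash on save
  - ticket 5 (Timeout error): blocked_by=NULL -> NULL
  - ticket 6 (Null pointer): blocked_by=4 -> Memory leak
  - ticket 7 (Missing icon): blocked_by=NULL -> NULL

SQL:
SELECT a.title, b.name AS agent, c.title AS blocked_by
FROM tickets a
LEFT JOIN agents b ON a.agent_id = b.id
LEFT JOIN tickets c ON a.blocked_by = c.id

Result:
title          | agent  | blocked_by   
---------------+--------+--------------
Bad redirect   | Pete   | NULL         
Crash on save  | Wendy  | Bad redirect 
Race condition | Aaron  | Crash on save
Memory leak    | NULL   | Crash on save
Timeout error  | George | NULL         
Null pointer   | Pete   | Memory leak  
Missing icon   | George | NULL         


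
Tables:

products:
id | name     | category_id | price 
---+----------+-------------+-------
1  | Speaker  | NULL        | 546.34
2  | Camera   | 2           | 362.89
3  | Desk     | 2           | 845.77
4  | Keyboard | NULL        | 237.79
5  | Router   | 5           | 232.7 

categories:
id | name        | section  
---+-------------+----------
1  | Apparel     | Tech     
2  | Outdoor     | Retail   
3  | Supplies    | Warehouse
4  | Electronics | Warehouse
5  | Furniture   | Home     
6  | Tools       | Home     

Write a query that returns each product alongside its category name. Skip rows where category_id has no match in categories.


INNER JOIN keeps only products rows whose category_id matches an id in categories. Walk through each product:
  - product 1 (Speaker): category_id=NULL, no match -> dropped
  - product 2 (Camera): category_id=2 -> matches Outdoor
  - product 3 (Desk): category_id=2 -> matches Outdoor
  - product 4 (Keyboard): category_id=NULL, no match -> dropped
  - product 5 (Router): category_id=5 -> matches Furniture
So 2 of 5 rows are dropped.

SQL:
SELECT a.name, b.name AS category
FROM products a
INNER JOIN categories b ON a.category_id = b.id

Result:
name   | category 
-------+----------
Camera | Outdoor  
Desk   | Outdoor  
Router | Furniture


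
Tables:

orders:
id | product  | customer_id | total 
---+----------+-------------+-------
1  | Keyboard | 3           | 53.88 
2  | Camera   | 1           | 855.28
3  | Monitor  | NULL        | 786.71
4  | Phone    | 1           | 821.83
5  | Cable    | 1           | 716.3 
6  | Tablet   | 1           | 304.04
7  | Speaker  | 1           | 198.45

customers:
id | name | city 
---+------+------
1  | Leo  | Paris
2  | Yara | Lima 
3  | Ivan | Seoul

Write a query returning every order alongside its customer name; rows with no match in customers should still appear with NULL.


LEFT JOIN keeps every row from orders (the left table); where customer_id has no match in customers, the customer columns become NULL. Walk through each order:
  - order 1 (Keyboard): customer_id=3 -> matches Ivan
  - order 2 (Camera): customer_id=1 -> matches Leo
  - order 3 (Monitor): customer_id=NULL, no match -> kept with NULL
  - order 4 (Phone): customer_id=1 -> matches Leo
  - order 5 (Cable): customer_id=1 -> matches Leo
  - order 6 (Tablet): customer_id=1 -> matches Leo
  - order 7 (Speaker): customer_id=1 -> matches Leo
All 7 rows appear; 1 has NULL customer.

SQL:
SELECT a.product, b.name AS customer
FROM orders a
LEFT JOIN customers b ON a.customer_id = b.id

Result:
product  | customer
---------+---------
Keyboard | Ivan    
Camera   | Leo     
Monitor  | NULL    
Phone    | Leo     
Cable    | Leo     
Tablet   | Leo     
Speaker  | Leo     


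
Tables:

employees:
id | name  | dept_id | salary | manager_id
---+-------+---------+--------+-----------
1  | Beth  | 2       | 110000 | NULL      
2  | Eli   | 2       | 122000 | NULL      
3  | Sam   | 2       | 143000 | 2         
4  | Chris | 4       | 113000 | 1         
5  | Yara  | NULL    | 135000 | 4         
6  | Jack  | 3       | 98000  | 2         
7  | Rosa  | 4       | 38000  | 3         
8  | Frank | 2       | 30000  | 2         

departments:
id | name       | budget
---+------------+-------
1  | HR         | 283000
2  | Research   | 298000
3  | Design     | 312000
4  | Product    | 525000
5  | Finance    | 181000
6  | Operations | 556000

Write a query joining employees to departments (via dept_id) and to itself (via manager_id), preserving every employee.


Two LEFT JOINs from the same base table employees: one to departments via dept_id, one to employees itself via manager_id. Both are LEFT so every employee is preserved.
Match against departments:
  - employee 1 (Beth): dept_id=2 -> matches Research
  - employee 2 (Eli): dept_id=2 -> matches Research
  - employee 3 (Sam): dept_id=2 -> matches Research
  - employee 4 (Chris): dept_id=4 -> matches Product
  - employee 5 (Yara): dept_id=NULL, no match -> kept with NULL
  - employee 6 (Jack): dept_id=3 -> matches Design
  - employee 7 (Rosa): dept_id=4 -> matches Product
  - employee 8 (Frank): dept_id=2 -> matches Research
Match against employees (self):
  - employee 1 (Beth): manager_id=NULL -> NULL
  - employee 2 (Eli): manager_id=NULL -> NULL
  - employee 3 (Sam): manager_id=2 -> Eli
  - employee 4 (Chris): manager_id=1 -> Beth
  - employee 5 (Yara): manager_id=4 -> Chris
  - employee 6 (Jack): manager_id=2 -> Eli
  - employee 7 (Rosa): manager_id=3 -> Sam
  - employee 8 (Frank): manager_id=2 -> Eli

SQL:
SELECT a.name, b.name AS department, c.name AS manager
FROM employees a
LEFT JOIN departments b ON a.dept_id = b.id
LEFT JOIN employees c ON a.manager_id = c.id

Result:
name  | department | manager
------+------------+--------
Beth  | Research   | NULL   
Eli   | Research   | NULL   
Sam   | Research   | Eli    
Chris | Product    | Beth   
Yara  | NULL       | Chris  
Jack  | Design     | Eli    
Rosa  | Product    | Sam    
Frank | Research   | Eli    
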